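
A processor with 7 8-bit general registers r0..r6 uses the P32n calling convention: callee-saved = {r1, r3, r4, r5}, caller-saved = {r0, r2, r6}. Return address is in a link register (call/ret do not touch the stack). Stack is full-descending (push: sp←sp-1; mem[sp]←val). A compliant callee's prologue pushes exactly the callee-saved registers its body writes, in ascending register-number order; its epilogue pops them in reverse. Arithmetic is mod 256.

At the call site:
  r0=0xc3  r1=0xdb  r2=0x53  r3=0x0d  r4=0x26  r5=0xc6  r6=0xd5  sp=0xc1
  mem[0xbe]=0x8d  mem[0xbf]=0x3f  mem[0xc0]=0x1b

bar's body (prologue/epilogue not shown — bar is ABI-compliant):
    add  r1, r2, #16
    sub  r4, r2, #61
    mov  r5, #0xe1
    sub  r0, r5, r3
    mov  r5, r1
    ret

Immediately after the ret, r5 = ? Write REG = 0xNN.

REG = 0xc6

prologue: push r1 -> mem[0xc0]=0xdb, sp=0xc0
prologue: push r4 -> mem[0xbf]=0x26, sp=0xbf
prologue: push r5 -> mem[0xbe]=0xc6, sp=0xbe
body[0] add  r1, r2, #16 -> r1=0x63
body[1] sub  r4, r2, #61 -> r4=0x16
body[2] mov  r5, #0xe1 -> r5=0xe1
body[3] sub  r0, r5, r3 -> r0=0xd4
body[4] mov  r5, r1 -> r5=0x63
epilogue: pop r5=0xc6, sp=0xbf
epilogue: pop r4=0x26, sp=0xc0
epilogue: pop r1=0xdb, sp=0xc1
r5 is callee-saved -> restored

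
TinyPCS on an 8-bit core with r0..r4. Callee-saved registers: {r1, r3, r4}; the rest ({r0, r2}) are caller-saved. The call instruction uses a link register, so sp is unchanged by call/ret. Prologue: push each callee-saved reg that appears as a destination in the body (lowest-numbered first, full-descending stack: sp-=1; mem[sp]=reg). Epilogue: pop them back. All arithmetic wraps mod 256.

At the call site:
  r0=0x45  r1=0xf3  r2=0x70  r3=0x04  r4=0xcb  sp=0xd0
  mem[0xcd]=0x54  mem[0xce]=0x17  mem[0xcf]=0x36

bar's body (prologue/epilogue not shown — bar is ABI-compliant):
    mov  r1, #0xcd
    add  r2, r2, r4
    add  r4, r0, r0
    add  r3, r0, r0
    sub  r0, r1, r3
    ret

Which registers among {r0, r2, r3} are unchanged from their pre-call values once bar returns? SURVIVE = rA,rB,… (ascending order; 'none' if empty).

prologue: push r1 -> mem[0xcf]=0xf3, sp=0xcf
prologue: push r3 -> mem[0xce]=0x04, sp=0xce
prologue: push r4 -> mem[0xcd]=0xcb, sp=0xcd
body[0] mov  r1, #0xcd -> r1=0xcd
body[1] add  r2, r2, r4 -> r2=0x3b
body[2] add  r4, r0, r0 -> r4=0x8a
body[3] add  r3, r0, r0 -> r3=0x8a
body[4] sub  r0, r1, r3 -> r0=0x43
epilogue: pop r4=0xcb, sp=0xce
epilogue: pop r3=0x04, sp=0xcf
epilogue: pop r1=0xf3, sp=0xd0
r0: caller-saved, written=True
r2: caller-saved, written=True
r3: callee-saved, written=True

SURVIVE = r3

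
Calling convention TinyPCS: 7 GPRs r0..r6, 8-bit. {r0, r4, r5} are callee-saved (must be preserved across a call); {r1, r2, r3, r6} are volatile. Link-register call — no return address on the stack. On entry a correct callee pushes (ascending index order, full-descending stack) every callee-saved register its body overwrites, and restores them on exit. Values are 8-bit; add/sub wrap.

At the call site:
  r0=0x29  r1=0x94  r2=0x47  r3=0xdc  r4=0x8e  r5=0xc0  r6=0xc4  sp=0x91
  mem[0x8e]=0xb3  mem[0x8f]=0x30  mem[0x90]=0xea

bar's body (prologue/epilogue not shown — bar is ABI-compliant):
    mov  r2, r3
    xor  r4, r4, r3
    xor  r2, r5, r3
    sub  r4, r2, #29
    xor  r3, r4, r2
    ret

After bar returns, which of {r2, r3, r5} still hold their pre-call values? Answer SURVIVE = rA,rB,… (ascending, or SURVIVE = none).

prologue: push r4 -> mem[0x90]=0x8e, sp=0x90
body[0] mov  r2, r3 -> r2=0xdc
body[1] xor  r4, r4, r3 -> r4=0x52
body[2] xor  r2, r5, r3 -> r2=0x1c
body[3] sub  r4, r2, #29 -> r4=0xff
body[4] xor  r3, r4, r2 -> r3=0xe3
epilogue: pop r4=0x8e, sp=0x91
r2: caller-saved, written=True
r3: caller-saved, written=True
r5: callee-saved, written=False

SURVIVE = r5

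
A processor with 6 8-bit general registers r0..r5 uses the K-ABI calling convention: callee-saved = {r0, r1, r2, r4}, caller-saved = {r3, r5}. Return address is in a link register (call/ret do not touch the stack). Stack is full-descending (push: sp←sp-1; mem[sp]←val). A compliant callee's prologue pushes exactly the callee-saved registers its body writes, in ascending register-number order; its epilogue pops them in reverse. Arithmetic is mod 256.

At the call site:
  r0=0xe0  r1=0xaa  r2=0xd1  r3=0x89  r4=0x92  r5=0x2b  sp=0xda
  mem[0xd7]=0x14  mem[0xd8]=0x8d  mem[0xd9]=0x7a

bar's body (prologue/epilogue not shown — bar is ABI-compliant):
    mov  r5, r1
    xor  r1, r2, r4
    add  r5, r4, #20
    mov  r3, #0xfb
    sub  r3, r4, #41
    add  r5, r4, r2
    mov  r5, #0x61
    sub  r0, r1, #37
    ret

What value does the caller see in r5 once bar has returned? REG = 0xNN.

prologue: push r0 -> mem[0xd9]=0xe0, sp=0xd9
prologue: push r1 -> mem[0xd8]=0xaa, sp=0xd8
body[0] mov  r5, r1 -> r5=0xaa
body[1] xor  r1, r2, r4 -> r1=0x43
body[2] add  r5, r4, #20 -> r5=0xa6
body[3] mov  r3, #0xfb -> r3=0xfb
body[4] sub  r3, r4, #41 -> r3=0x69
body[5] add  r5, r4, r2 -> r5=0x63
body[6] mov  r5, #0x61 -> r5=0x61
body[7] sub  r0, r1, #37 -> r0=0x1e
epilogue: pop r1=0xaa, sp=0xd9
epilogue: pop r0=0xe0, sp=0xda
r5 is caller-saved -> body value

REG = 0x61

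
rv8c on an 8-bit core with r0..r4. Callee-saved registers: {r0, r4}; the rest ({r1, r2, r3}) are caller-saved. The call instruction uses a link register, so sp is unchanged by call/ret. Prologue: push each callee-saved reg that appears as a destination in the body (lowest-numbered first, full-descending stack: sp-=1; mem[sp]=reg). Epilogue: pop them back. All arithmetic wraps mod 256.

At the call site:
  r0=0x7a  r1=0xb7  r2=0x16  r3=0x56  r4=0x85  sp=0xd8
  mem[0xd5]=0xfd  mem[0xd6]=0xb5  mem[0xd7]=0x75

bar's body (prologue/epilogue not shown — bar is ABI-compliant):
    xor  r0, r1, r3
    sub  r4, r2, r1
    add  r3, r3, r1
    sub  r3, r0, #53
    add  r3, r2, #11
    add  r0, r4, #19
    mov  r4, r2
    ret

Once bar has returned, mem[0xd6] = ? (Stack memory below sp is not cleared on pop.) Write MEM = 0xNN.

prologue: push r0 -> mem[0xd7]=0x7a, sp=0xd7
prologue: push r4 -> mem[0xd6]=0x85, sp=0xd6
body[0] xor  r0, r1, r3 -> r0=0xe1
body[1] sub  r4, r2, r1 -> r4=0x5f
body[2] add  r3, r3, r1 -> r3=0x0d
body[3] sub  r3, r0, #53 -> r3=0xac
body[4] add  r3, r2, #11 -> r3=0x21
body[5] add  r0, r4, #19 -> r0=0x72
body[6] mov  r4, r2 -> r4=0x16
epilogue: pop r4=0x85, sp=0xd7
epilogue: pop r0=0x7a, sp=0xd8
prologue pushed ['r0', 'r4'] at ['0xd7', '0xd6']

MEM = 0x85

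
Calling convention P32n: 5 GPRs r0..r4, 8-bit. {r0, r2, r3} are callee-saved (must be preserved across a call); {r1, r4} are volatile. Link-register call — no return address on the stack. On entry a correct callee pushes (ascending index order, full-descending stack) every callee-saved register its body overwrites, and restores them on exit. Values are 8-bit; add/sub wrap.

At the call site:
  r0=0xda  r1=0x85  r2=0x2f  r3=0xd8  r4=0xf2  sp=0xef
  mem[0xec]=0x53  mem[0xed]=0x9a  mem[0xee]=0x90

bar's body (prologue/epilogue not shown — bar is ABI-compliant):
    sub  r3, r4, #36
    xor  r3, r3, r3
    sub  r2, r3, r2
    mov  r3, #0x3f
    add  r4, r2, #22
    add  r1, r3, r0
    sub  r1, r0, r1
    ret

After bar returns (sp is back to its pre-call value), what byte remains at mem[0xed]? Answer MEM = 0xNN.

prologue: push r2 → mem[0xee]=0x2f, sp=0xee
prologue: push r3 → mem[0xed]=0xd8, sp=0xed
body[0] sub  r3, r4, #36 → r3=0xce
body[1] xor  r3, r3, r3 → r3=0x00
body[2] sub  r2, r3, r2 → r2=0xd1
body[3] mov  r3, #0x3f → r3=0x3f
body[4] add  r4, r2, #22 → r4=0xe7
body[5] add  r1, r3, r0 → r1=0x19
body[6] sub  r1, r0, r1 → r1=0xc1
epilogue: pop r3=0xd8, sp=0xee
epilogue: pop r2=0x2f, sp=0xef
prologue pushed ['r2', 'r3'] at ['0xee', '0xed']

MEM = 0xd8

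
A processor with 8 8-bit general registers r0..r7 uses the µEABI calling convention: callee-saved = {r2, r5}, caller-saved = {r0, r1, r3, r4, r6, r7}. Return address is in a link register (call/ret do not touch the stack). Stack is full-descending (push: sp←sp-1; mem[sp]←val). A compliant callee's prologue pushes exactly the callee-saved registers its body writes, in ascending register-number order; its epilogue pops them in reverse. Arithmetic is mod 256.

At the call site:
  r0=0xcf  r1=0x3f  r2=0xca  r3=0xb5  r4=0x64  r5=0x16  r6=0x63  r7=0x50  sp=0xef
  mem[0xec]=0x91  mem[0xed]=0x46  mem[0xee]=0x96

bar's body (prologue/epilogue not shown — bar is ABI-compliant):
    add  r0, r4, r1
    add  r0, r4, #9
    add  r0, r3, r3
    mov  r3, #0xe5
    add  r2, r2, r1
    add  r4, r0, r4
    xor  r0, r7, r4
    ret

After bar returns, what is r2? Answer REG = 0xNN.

REG = 0xca

prologue: push r2 -> mem[0xee]=0xca, sp=0xee
body[0] add  r0, r4, r1 -> r0=0xa3
body[1] add  r0, r4, #9 -> r0=0x6d
body[2] add  r0, r3, r3 -> r0=0x6a
body[3] mov  r3, #0xe5 -> r3=0xe5
body[4] add  r2, r2, r1 -> r2=0x09
body[5] add  r4, r0, r4 -> r4=0xce
body[6] xor  r0, r7, r4 -> r0=0x9e
epilogue: pop r2=0xca, sp=0xef
r2 is callee-saved -> restored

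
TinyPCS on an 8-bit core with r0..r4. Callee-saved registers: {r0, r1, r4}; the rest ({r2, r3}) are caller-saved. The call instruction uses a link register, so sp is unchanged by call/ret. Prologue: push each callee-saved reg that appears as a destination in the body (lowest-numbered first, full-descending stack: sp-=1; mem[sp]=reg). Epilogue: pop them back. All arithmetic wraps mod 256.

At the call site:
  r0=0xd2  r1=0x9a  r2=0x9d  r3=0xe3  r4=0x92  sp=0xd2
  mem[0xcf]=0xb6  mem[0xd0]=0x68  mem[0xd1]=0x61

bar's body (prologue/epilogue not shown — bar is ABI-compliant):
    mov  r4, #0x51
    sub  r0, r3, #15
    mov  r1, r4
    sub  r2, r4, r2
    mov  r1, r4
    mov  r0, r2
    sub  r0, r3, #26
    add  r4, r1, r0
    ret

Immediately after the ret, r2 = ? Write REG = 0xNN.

REG = 0xb4

prologue: push r0 -> mem[0xd1]=0xd2, sp=0xd1
prologue: push r1 -> mem[0xd0]=0x9a, sp=0xd0
prologue: push r4 -> mem[0xcf]=0x92, sp=0xcf
body[0] mov  r4, #0x51 -> r4=0x51
body[1] sub  r0, r3, #15 -> r0=0xd4
body[2] mov  r1, r4 -> r1=0x51
body[3] sub  r2, r4, r2 -> r2=0xb4
body[4] mov  r1, r4 -> r1=0x51
body[5] mov  r0, r2 -> r0=0xb4
body[6] sub  r0, r3, #26 -> r0=0xc9
body[7] add  r4, r1, r0 -> r4=0x1a
epilogue: pop r4=0x92, sp=0xd0
epilogue: pop r1=0x9a, sp=0xd1
epilogue: pop r0=0xd2, sp=0xd2
r2 is caller-saved -> body value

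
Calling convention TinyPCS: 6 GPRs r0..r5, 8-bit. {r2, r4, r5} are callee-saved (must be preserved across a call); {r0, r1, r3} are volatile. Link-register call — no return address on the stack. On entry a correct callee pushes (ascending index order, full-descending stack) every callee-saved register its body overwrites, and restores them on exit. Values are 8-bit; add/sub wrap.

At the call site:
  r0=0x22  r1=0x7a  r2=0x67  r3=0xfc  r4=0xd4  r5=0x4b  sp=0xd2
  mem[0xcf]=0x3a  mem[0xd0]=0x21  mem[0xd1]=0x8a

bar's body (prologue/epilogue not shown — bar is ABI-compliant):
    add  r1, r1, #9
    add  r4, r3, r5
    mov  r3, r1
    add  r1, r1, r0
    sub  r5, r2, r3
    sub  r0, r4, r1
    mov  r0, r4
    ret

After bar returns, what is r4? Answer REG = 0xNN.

prologue: push r4 -> mem[0xd1]=0xd4, sp=0xd1
prologue: push r5 -> mem[0xd0]=0x4b, sp=0xd0
body[0] add  r1, r1, #9 -> r1=0x83
body[1] add  r4, r3, r5 -> r4=0x47
body[2] mov  r3, r1 -> r3=0x83
body[3] add  r1, r1, r0 -> r1=0xa5
body[4] sub  r5, r2, r3 -> r5=0xe4
body[5] sub  r0, r4, r1 -> r0=0xa2
body[6] mov  r0, r4 -> r0=0x47
epilogue: pop r5=0x4b, sp=0xd1
epilogue: pop r4=0xd4, sp=0xd2
r4 is callee-saved -> restored

REG = 0xd4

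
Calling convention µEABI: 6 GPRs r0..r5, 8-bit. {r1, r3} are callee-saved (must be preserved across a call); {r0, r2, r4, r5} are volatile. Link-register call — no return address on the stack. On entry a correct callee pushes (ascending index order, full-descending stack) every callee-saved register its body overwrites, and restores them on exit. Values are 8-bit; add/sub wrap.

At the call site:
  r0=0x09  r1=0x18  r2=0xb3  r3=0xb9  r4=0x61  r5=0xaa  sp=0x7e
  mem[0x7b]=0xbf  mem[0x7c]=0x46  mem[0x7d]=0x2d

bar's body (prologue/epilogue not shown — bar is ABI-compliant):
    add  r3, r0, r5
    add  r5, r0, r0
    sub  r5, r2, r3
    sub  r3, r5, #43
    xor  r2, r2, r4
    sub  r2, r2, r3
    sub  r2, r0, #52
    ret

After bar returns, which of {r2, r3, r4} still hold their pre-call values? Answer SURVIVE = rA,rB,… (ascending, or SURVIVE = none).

SURVIVE = r3,r4

prologue: push r3 -> mem[0x7d]=0xb9, sp=0x7d
body[0] add  r3, r0, r5 -> r3=0xb3
body[1] add  r5, r0, r0 -> r5=0x12
body[2] sub  r5, r2, r3 -> r5=0x00
body[3] sub  r3, r5, #43 -> r3=0xd5
body[4] xor  r2, r2, r4 -> r2=0xd2
body[5] sub  r2, r2, r3 -> r2=0xfd
body[6] sub  r2, r0, #52 -> r2=0xd5
epilogue: pop r3=0xb9, sp=0x7e
r2: caller-saved, written=True
r3: callee-saved, written=True
r4: caller-saved, written=False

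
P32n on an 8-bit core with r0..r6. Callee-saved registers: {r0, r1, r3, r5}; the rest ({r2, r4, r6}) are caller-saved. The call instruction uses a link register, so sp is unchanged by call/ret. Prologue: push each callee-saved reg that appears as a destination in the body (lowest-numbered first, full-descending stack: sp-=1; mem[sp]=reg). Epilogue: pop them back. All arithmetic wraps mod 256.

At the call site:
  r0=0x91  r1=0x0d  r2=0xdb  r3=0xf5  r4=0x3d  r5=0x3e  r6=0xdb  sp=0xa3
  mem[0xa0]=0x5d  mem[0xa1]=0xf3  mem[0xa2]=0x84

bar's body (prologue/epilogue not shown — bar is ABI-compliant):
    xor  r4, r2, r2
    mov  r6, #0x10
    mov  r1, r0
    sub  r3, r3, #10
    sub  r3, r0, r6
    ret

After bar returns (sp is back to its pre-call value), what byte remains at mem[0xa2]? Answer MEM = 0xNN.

prologue: push r1 → mem[0xa2]=0x0d, sp=0xa2
prologue: push r3 → mem[0xa1]=0xf5, sp=0xa1
body[0] xor  r4, r2, r2 → r4=0x00
body[1] mov  r6, #0x10 → r6=0x10
body[2] mov  r1, r0 → r1=0x91
body[3] sub  r3, r3, #10 → r3=0xeb
body[4] sub  r3, r0, r6 → r3=0x81
epilogue: pop r3=0xf5, sp=0xa2
epilogue: pop r1=0x0d, sp=0xa3
prologue pushed ['r1', 'r3'] at ['0xa2', '0xa1']

MEM = 0x0d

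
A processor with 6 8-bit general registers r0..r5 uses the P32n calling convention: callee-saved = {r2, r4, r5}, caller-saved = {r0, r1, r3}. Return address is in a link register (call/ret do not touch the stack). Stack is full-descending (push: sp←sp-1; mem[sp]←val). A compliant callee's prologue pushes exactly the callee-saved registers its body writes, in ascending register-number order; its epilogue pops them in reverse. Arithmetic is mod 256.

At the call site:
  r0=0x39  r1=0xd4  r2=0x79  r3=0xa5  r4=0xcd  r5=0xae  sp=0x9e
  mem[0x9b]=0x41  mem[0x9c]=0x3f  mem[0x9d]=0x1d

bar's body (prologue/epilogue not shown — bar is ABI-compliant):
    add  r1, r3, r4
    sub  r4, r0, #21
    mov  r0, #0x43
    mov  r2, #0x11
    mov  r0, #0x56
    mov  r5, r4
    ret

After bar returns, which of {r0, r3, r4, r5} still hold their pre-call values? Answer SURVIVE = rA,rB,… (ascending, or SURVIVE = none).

SURVIVE = r3,r4,r5

prologue: push r2 → mem[0x9d]=0x79, sp=0x9d
prologue: push r4 → mem[0x9c]=0xcd, sp=0x9c
prologue: push r5 → mem[0x9b]=0xae, sp=0x9b
body[0] add  r1, r3, r4 → r1=0x72
body[1] sub  r4, r0, #21 → r4=0x24
body[2] mov  r0, #0x43 → r0=0x43
body[3] mov  r2, #0x11 → r2=0x11
body[4] mov  r0, #0x56 → r0=0x56
body[5] mov  r5, r4 → r5=0x24
epilogue: pop r5=0xae, sp=0x9c
epilogue: pop r4=0xcd, sp=0x9d
epilogue: pop r2=0x79, sp=0x9e
r0: caller-saved, written=True
r3: caller-saved, written=False
r4: callee-saved, written=True
r5: callee-saved, written=True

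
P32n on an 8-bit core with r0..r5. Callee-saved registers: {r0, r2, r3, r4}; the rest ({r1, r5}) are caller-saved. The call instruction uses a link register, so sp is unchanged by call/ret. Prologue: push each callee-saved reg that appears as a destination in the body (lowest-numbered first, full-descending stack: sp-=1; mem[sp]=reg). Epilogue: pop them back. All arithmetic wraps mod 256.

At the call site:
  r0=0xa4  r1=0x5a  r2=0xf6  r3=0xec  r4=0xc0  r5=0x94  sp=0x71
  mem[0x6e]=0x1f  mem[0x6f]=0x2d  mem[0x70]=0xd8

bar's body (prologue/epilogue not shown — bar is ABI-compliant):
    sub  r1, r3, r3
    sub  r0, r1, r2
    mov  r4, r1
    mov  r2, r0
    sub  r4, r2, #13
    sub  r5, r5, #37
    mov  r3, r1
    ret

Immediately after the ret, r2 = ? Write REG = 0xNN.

prologue: push r0 → mem[0x70]=0xa4, sp=0x70
prologue: push r2 → mem[0x6f]=0xf6, sp=0x6f
prologue: push r3 → mem[0x6e]=0xec, sp=0x6e
prologue: push r4 → mem[0x6d]=0xc0, sp=0x6d
body[0] sub  r1, r3, r3 → r1=0x00
body[1] sub  r0, r1, r2 → r0=0x0a
body[2] mov  r4, r1 → r4=0x00
body[3] mov  r2, r0 → r2=0x0a
body[4] sub  r4, r2, #13 → r4=0xfd
body[5] sub  r5, r5, #37 → r5=0x6f
body[6] mov  r3, r1 → r3=0x00
epilogue: pop r4=0xc0, sp=0x6e
epilogue: pop r3=0xec, sp=0x6f
epilogue: pop r2=0xf6, sp=0x70
epilogue: pop r0=0xa4, sp=0x71
r2 is callee-saved → restored

REG = 0xf6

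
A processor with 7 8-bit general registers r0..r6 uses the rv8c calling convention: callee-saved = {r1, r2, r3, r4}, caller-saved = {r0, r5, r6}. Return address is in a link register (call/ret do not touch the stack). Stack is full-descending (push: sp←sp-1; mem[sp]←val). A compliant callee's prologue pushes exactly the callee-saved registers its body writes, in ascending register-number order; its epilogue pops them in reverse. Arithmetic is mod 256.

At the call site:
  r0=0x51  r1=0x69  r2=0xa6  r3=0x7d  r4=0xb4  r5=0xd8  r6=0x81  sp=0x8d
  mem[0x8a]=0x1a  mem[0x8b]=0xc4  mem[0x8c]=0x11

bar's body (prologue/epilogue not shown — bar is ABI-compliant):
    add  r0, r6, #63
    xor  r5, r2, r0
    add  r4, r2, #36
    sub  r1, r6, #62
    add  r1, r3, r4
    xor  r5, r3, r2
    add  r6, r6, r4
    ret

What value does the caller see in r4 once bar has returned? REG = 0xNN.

REG = 0xb4

prologue: push r1 -> mem[0x8c]=0x69, sp=0x8c
prologue: push r4 -> mem[0x8b]=0xb4, sp=0x8b
body[0] add  r0, r6, #63 -> r0=0xc0
body[1] xor  r5, r2, r0 -> r5=0x66
body[2] add  r4, r2, #36 -> r4=0xca
body[3] sub  r1, r6, #62 -> r1=0x43
body[4] add  r1, r3, r4 -> r1=0x47
body[5] xor  r5, r3, r2 -> r5=0xdb
body[6] add  r6, r6, r4 -> r6=0x4b
epilogue: pop r4=0xb4, sp=0x8c
epilogue: pop r1=0x69, sp=0x8d
r4 is callee-saved -> restored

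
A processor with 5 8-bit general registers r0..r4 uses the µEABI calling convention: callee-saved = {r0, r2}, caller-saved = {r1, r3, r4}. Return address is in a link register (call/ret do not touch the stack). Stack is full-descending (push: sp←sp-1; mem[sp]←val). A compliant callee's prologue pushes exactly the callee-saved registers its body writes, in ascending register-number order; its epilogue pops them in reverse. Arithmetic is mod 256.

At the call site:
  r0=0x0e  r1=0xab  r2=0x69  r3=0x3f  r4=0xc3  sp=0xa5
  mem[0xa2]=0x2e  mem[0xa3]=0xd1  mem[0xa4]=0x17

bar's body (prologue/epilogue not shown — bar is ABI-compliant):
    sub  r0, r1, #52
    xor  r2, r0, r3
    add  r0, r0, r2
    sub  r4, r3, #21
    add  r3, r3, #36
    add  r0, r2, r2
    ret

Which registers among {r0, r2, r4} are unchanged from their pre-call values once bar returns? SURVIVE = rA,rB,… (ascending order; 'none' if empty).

prologue: push r0 → mem[0xa4]=0x0e, sp=0xa4
prologue: push r2 → mem[0xa3]=0x69, sp=0xa3
body[0] sub  r0, r1, #52 → r0=0x77
body[1] xor  r2, r0, r3 → r2=0x48
body[2] add  r0, r0, r2 → r0=0xbf
body[3] sub  r4, r3, #21 → r4=0x2a
body[4] add  r3, r3, #36 → r3=0x63
body[5] add  r0, r2, r2 → r0=0x90
epilogue: pop r2=0x69, sp=0xa4
epilogue: pop r0=0x0e, sp=0xa5
r0: callee-saved, written=True
r2: callee-saved, written=True
r4: caller-saved, written=True

SURVIVE = r0,r2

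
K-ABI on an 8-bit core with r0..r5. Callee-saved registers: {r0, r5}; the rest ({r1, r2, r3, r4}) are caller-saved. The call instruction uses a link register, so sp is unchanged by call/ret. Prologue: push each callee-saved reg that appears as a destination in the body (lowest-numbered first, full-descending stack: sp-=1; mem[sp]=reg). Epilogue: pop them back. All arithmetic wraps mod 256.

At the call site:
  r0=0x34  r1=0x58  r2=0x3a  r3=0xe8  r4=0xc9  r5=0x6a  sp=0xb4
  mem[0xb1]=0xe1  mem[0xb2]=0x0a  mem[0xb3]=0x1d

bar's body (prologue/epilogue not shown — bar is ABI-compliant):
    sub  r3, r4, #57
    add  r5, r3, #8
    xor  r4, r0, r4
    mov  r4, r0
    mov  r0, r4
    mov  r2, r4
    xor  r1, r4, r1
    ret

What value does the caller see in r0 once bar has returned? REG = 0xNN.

REG = 0x34

prologue: push r0 → mem[0xb3]=0x34, sp=0xb3
prologue: push r5 → mem[0xb2]=0x6a, sp=0xb2
body[0] sub  r3, r4, #57 → r3=0x90
body[1] add  r5, r3, #8 → r5=0x98
body[2] xor  r4, r0, r4 → r4=0xfd
body[3] mov  r4, r0 → r4=0x34
body[4] mov  r0, r4 → r0=0x34
body[5] mov  r2, r4 → r2=0x34
body[6] xor  r1, r4, r1 → r1=0x6c
epilogue: pop r5=0x6a, sp=0xb3
epilogue: pop r0=0x34, sp=0xb4
r0 is callee-saved → restored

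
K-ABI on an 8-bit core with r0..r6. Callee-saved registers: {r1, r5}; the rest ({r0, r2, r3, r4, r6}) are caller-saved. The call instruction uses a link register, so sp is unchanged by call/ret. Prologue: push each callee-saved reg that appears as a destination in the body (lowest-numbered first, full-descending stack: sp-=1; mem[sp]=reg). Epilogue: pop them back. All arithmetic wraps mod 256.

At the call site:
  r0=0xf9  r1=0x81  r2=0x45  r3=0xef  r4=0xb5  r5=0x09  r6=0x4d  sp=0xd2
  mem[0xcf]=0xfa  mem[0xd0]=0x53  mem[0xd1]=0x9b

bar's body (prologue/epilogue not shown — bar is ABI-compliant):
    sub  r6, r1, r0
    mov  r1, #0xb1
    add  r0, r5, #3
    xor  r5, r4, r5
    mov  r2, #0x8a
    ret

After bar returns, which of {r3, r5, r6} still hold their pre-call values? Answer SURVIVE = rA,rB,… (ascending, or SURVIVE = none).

SURVIVE = r3,r5

prologue: push r1 → mem[0xd1]=0x81, sp=0xd1
prologue: push r5 → mem[0xd0]=0x09, sp=0xd0
body[0] sub  r6, r1, r0 → r6=0x88
body[1] mov  r1, #0xb1 → r1=0xb1
body[2] add  r0, r5, #3 → r0=0x0c
body[3] xor  r5, r4, r5 → r5=0xbc
body[4] mov  r2, #0x8a → r2=0x8a
epilogue: pop r5=0x09, sp=0xd1
epilogue: pop r1=0x81, sp=0xd2
r3: caller-saved, written=False
r5: callee-saved, written=True
r6: caller-saved, written=True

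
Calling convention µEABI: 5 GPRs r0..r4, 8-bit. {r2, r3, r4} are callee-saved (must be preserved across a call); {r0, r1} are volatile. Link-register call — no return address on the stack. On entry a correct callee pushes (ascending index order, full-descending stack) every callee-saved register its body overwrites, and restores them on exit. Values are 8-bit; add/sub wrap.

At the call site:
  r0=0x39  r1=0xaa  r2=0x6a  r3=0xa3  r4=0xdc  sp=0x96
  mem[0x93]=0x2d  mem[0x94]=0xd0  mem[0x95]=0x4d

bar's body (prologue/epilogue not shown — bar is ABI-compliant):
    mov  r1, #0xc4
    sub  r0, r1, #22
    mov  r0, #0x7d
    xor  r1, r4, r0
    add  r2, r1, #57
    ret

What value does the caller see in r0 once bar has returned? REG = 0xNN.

REG = 0x7d

prologue: push r2 -> mem[0x95]=0x6a, sp=0x95
body[0] mov  r1, #0xc4 -> r1=0xc4
body[1] sub  r0, r1, #22 -> r0=0xae
body[2] mov  r0, #0x7d -> r0=0x7d
body[3] xor  r1, r4, r0 -> r1=0xa1
body[4] add  r2, r1, #57 -> r2=0xda
epilogue: pop r2=0x6a, sp=0x96
r0 is caller-saved -> body value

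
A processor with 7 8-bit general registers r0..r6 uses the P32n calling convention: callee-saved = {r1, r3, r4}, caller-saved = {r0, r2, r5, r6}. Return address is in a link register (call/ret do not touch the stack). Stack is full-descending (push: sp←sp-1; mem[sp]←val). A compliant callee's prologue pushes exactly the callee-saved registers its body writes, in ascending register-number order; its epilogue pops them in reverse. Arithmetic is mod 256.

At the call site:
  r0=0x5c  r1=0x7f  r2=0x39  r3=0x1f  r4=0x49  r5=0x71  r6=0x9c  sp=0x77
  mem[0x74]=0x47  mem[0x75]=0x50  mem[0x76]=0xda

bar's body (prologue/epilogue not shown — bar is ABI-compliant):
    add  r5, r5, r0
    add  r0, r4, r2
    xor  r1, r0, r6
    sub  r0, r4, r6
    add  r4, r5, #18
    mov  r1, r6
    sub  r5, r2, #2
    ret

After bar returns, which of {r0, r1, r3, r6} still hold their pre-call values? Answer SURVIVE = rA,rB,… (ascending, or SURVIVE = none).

SURVIVE = r1,r3,r6

prologue: push r1 -> mem[0x76]=0x7f, sp=0x76
prologue: push r4 -> mem[0x75]=0x49, sp=0x75
body[0] add  r5, r5, r0 -> r5=0xcd
body[1] add  r0, r4, r2 -> r0=0x82
body[2] xor  r1, r0, r6 -> r1=0x1e
body[3] sub  r0, r4, r6 -> r0=0xad
body[4] add  r4, r5, #18 -> r4=0xdf
body[5] mov  r1, r6 -> r1=0x9c
body[6] sub  r5, r2, #2 -> r5=0x37
epilogue: pop r4=0x49, sp=0x76
epilogue: pop r1=0x7f, sp=0x77
r0: caller-saved, written=True
r1: callee-saved, written=True
r3: callee-saved, written=False
r6: caller-saved, written=False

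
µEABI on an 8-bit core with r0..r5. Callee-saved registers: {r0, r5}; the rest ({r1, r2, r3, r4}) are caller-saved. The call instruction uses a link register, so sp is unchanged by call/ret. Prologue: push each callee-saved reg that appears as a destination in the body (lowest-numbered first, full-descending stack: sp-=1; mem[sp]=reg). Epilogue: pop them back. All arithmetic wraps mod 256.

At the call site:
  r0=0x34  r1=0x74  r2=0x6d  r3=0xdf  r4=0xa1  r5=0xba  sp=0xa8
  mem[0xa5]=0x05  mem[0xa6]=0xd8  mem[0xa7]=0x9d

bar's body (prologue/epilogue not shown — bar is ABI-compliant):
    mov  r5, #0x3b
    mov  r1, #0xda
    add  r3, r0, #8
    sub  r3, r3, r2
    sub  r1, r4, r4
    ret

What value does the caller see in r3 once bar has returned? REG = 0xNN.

prologue: push r5 -> mem[0xa7]=0xba, sp=0xa7
body[0] mov  r5, #0x3b -> r5=0x3b
body[1] mov  r1, #0xda -> r1=0xda
body[2] add  r3, r0, #8 -> r3=0x3c
body[3] sub  r3, r3, r2 -> r3=0xcf
body[4] sub  r1, r4, r4 -> r1=0x00
epilogue: pop r5=0xba, sp=0xa8
r3 is caller-saved -> body value

REG = 0xcf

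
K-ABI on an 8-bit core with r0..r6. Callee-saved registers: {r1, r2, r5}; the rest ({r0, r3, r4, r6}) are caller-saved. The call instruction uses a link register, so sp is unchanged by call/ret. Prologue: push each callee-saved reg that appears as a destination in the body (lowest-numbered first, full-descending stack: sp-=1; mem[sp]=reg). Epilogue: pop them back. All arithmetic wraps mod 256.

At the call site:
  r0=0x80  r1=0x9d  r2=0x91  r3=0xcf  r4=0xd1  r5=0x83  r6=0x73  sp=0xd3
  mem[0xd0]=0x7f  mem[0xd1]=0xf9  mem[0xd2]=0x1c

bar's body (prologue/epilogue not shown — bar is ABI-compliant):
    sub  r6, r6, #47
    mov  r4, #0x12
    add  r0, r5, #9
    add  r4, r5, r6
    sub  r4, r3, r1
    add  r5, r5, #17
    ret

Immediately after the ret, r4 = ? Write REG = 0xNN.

prologue: push r5 → mem[0xd2]=0x83, sp=0xd2
body[0] sub  r6, r6, #47 → r6=0x44
body[1] mov  r4, #0x12 → r4=0x12
body[2] add  r0, r5, #9 → r0=0x8c
body[3] add  r4, r5, r6 → r4=0xc7
body[4] sub  r4, r3, r1 → r4=0x32
body[5] add  r5, r5, #17 → r5=0x94
epilogue: pop r5=0x83, sp=0xd3
r4 is caller-saved → body value

REG = 0x32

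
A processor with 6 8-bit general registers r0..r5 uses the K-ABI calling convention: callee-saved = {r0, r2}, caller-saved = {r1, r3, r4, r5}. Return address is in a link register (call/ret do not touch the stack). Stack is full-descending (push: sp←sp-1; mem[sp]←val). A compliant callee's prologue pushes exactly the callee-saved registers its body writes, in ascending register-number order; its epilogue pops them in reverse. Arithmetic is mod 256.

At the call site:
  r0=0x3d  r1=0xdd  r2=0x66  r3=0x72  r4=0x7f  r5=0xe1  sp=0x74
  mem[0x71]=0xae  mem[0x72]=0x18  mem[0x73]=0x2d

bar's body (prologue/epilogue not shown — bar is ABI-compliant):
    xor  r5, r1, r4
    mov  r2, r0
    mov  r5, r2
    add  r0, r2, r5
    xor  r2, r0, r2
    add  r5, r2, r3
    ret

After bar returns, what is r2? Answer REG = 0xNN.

prologue: push r0 → mem[0x73]=0x3d, sp=0x73
prologue: push r2 → mem[0x72]=0x66, sp=0x72
body[0] xor  r5, r1, r4 → r5=0xa2
body[1] mov  r2, r0 → r2=0x3d
body[2] mov  r5, r2 → r5=0x3d
body[3] add  r0, r2, r5 → r0=0x7a
body[4] xor  r2, r0, r2 → r2=0x47
body[5] add  r5, r2, r3 → r5=0xb9
epilogue: pop r2=0x66, sp=0x73
epilogue: pop r0=0x3d, sp=0x74
r2 is callee-saved → restored

REG = 0x66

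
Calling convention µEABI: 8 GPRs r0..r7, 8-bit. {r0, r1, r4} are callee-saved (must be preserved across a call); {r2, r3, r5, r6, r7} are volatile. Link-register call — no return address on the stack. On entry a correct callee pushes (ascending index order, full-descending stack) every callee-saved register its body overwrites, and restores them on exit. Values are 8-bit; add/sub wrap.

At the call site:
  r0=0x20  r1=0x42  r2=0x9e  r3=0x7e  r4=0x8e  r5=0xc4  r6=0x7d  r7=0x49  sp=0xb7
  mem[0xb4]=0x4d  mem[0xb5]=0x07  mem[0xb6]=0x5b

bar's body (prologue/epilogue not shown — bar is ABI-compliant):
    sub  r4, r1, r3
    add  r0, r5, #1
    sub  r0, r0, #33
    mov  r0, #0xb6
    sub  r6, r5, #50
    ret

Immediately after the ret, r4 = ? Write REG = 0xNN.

REG = 0x8e

prologue: push r0 → mem[0xb6]=0x20, sp=0xb6
prologue: push r4 → mem[0xb5]=0x8e, sp=0xb5
body[0] sub  r4, r1, r3 → r4=0xc4
body[1] add  r0, r5, #1 → r0=0xc5
body[2] sub  r0, r0, #33 → r0=0xa4
body[3] mov  r0, #0xb6 → r0=0xb6
body[4] sub  r6, r5, #50 → r6=0x92
epilogue: pop r4=0x8e, sp=0xb6
epilogue: pop r0=0x20, sp=0xb7
r4 is callee-saved → restored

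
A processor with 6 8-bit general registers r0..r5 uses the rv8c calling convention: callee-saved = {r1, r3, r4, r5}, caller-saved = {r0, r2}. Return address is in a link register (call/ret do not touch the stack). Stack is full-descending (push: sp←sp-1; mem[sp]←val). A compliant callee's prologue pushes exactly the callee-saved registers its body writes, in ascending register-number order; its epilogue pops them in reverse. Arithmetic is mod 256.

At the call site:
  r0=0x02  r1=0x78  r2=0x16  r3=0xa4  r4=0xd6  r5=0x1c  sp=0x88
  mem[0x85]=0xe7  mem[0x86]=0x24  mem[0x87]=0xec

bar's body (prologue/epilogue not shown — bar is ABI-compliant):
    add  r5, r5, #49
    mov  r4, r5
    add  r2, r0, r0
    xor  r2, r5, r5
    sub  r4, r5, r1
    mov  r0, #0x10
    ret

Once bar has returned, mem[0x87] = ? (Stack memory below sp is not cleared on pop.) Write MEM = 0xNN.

MEM = 0xd6

prologue: push r4 -> mem[0x87]=0xd6, sp=0x87
prologue: push r5 -> mem[0x86]=0x1c, sp=0x86
body[0] add  r5, r5, #49 -> r5=0x4d
body[1] mov  r4, r5 -> r4=0x4d
body[2] add  r2, r0, r0 -> r2=0x04
body[3] xor  r2, r5, r5 -> r2=0x00
body[4] sub  r4, r5, r1 -> r4=0xd5
body[5] mov  r0, #0x10 -> r0=0x10
epilogue: pop r5=0x1c, sp=0x87
epilogue: pop r4=0xd6, sp=0x88
prologue pushed ['r4', 'r5'] at ['0x87', '0x86']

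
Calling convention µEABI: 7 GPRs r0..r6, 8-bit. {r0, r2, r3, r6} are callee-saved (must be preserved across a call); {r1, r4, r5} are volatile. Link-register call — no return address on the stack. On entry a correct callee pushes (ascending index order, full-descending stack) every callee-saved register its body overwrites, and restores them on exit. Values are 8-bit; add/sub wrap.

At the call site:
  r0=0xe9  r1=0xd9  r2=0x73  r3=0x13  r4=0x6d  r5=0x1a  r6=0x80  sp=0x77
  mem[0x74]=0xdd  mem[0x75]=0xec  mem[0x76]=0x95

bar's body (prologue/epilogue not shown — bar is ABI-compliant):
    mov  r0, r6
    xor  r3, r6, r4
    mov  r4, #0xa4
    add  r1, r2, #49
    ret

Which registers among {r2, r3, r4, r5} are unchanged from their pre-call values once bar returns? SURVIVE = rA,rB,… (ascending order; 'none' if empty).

prologue: push r0 → mem[0x76]=0xe9, sp=0x76
prologue: push r3 → mem[0x75]=0x13, sp=0x75
body[0] mov  r0, r6 → r0=0x80
body[1] xor  r3, r6, r4 → r3=0xed
body[2] mov  r4, #0xa4 → r4=0xa4
body[3] add  r1, r2, #49 → r1=0xa4
epilogue: pop r3=0x13, sp=0x76
epilogue: pop r0=0xe9, sp=0x77
r2: callee-saved, written=False
r3: callee-saved, written=True
r4: caller-saved, written=True
r5: caller-saved, written=False

SURVIVE = r2,r3,r5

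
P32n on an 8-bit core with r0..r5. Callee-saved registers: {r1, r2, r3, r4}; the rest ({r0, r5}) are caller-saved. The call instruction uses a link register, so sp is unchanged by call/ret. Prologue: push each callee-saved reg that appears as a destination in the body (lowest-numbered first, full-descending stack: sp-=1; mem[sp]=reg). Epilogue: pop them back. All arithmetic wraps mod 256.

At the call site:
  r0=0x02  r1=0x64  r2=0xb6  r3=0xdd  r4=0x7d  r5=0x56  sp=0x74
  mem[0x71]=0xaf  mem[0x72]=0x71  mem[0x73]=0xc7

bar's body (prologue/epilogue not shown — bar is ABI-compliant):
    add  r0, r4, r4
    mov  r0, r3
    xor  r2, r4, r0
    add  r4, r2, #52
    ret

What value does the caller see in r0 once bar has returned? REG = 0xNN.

prologue: push r2 -> mem[0x73]=0xb6, sp=0x73
prologue: push r4 -> mem[0x72]=0x7d, sp=0x72
body[0] add  r0, r4, r4 -> r0=0xfa
body[1] mov  r0, r3 -> r0=0xdd
body[2] xor  r2, r4, r0 -> r2=0xa0
body[3] add  r4, r2, #52 -> r4=0xd4
epilogue: pop r4=0x7d, sp=0x73
epilogue: pop r2=0xb6, sp=0x74
r0 is caller-saved -> body value

REG = 0xdd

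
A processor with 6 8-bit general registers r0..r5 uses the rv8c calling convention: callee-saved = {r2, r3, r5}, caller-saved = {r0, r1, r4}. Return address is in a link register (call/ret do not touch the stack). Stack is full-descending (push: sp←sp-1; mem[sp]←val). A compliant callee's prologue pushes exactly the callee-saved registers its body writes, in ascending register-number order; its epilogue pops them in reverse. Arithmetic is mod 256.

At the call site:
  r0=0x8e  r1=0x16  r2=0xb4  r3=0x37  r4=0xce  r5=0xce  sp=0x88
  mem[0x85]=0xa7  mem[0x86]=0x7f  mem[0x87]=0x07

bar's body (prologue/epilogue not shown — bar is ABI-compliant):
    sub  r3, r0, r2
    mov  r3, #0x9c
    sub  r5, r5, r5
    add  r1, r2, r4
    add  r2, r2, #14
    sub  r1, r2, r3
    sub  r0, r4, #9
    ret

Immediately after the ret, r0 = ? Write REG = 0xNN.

prologue: push r2 -> mem[0x87]=0xb4, sp=0x87
prologue: push r3 -> mem[0x86]=0x37, sp=0x86
prologue: push r5 -> mem[0x85]=0xce, sp=0x85
body[0] sub  r3, r0, r2 -> r3=0xda
body[1] mov  r3, #0x9c -> r3=0x9c
body[2] sub  r5, r5, r5 -> r5=0x00
body[3] add  r1, r2, r4 -> r1=0x82
body[4] add  r2, r2, #14 -> r2=0xc2
body[5] sub  r1, r2, r3 -> r1=0x26
body[6] sub  r0, r4, #9 -> r0=0xc5
epilogue: pop r5=0xce, sp=0x86
epilogue: pop r3=0x37, sp=0x87
epilogue: pop r2=0xb4, sp=0x88
r0 is caller-saved -> body value

REG = 0xc5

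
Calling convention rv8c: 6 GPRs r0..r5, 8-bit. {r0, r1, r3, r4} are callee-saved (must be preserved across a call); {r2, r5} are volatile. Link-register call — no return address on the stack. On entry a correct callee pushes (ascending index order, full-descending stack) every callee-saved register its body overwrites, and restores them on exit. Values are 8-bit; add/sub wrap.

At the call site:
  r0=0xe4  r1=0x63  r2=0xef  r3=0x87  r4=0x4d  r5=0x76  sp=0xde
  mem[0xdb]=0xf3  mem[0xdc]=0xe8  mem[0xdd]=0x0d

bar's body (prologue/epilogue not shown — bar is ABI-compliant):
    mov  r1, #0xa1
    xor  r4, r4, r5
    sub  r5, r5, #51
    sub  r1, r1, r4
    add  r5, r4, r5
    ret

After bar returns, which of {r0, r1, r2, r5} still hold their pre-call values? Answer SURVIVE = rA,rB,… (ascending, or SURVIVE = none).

prologue: push r1 → mem[0xdd]=0x63, sp=0xdd
prologue: push r4 → mem[0xdc]=0x4d, sp=0xdc
body[0] mov  r1, #0xa1 → r1=0xa1
body[1] xor  r4, r4, r5 → r4=0x3b
body[2] sub  r5, r5, #51 → r5=0x43
body[3] sub  r1, r1, r4 → r1=0x66
body[4] add  r5, r4, r5 → r5=0x7e
epilogue: pop r4=0x4d, sp=0xdd
epilogue: pop r1=0x63, sp=0xde
r0: callee-saved, written=False
r1: callee-saved, written=True
r2: caller-saved, written=False
r5: caller-saved, written=True

SURVIVE = r0,r1,r2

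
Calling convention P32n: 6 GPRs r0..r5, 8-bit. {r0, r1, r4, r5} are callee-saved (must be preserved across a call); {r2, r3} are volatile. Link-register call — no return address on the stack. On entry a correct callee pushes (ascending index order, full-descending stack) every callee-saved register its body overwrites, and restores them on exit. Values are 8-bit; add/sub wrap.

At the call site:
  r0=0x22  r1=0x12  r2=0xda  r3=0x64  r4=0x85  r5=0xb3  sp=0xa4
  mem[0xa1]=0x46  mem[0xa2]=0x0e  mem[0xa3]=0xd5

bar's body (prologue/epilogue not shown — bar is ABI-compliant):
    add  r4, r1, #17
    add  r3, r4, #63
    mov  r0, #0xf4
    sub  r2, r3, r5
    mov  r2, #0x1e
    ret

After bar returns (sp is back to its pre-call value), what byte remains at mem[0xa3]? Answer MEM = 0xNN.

MEM = 0x22

prologue: push r0 → mem[0xa3]=0x22, sp=0xa3
prologue: push r4 → mem[0xa2]=0x85, sp=0xa2
body[0] add  r4, r1, #17 → r4=0x23
body[1] add  r3, r4, #63 → r3=0x62
body[2] mov  r0, #0xf4 → r0=0xf4
body[3] sub  r2, r3, r5 → r2=0xaf
body[4] mov  r2, #0x1e → r2=0x1e
epilogue: pop r4=0x85, sp=0xa3
epilogue: pop r0=0x22, sp=0xa4
prologue pushed ['r0', 'r4'] at ['0xa3', '0xa2']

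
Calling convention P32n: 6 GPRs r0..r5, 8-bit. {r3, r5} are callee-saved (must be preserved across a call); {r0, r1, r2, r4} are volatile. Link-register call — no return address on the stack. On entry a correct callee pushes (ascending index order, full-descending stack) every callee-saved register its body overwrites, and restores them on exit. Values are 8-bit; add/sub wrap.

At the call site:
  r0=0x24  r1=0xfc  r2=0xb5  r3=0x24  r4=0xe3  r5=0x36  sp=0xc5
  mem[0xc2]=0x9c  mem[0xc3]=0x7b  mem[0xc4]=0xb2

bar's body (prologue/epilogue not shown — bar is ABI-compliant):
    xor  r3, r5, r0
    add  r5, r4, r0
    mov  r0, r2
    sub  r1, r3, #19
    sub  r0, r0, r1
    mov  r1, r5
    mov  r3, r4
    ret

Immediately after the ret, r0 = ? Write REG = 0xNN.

prologue: push r3 -> mem[0xc4]=0x24, sp=0xc4
prologue: push r5 -> mem[0xc3]=0x36, sp=0xc3
body[0] xor  r3, r5, r0 -> r3=0x12
body[1] add  r5, r4, r0 -> r5=0x07
body[2] mov  r0, r2 -> r0=0xb5
body[3] sub  r1, r3, #19 -> r1=0xff
body[4] sub  r0, r0, r1 -> r0=0xb6
body[5] mov  r1, r5 -> r1=0x07
body[6] mov  r3, r4 -> r3=0xe3
epilogue: pop r5=0x36, sp=0xc4
epilogue: pop r3=0x24, sp=0xc5
r0 is caller-saved -> body value

REG = 0xb6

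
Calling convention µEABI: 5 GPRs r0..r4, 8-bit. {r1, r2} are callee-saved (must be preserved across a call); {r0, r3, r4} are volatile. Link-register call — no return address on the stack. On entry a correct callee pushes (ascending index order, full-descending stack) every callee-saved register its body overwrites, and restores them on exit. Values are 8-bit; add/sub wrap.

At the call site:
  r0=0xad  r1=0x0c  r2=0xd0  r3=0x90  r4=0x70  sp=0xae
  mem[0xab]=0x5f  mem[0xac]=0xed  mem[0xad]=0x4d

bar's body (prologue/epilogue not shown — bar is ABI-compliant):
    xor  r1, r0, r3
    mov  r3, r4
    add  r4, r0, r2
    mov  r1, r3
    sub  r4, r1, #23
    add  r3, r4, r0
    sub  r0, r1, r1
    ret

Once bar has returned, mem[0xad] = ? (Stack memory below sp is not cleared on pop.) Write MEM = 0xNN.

MEM = 0x0c

prologue: push r1 → mem[0xad]=0x0c, sp=0xad
body[0] xor  r1, r0, r3 → r1=0x3d
body[1] mov  r3, r4 → r3=0x70
body[2] add  r4, r0, r2 → r4=0x7d
body[3] mov  r1, r3 → r1=0x70
body[4] sub  r4, r1, #23 → r4=0x59
body[5] add  r3, r4, r0 → r3=0x06
body[6] sub  r0, r1, r1 → r0=0x00
epilogue: pop r1=0x0c, sp=0xae
prologue pushed ['r1'] at ['0xad']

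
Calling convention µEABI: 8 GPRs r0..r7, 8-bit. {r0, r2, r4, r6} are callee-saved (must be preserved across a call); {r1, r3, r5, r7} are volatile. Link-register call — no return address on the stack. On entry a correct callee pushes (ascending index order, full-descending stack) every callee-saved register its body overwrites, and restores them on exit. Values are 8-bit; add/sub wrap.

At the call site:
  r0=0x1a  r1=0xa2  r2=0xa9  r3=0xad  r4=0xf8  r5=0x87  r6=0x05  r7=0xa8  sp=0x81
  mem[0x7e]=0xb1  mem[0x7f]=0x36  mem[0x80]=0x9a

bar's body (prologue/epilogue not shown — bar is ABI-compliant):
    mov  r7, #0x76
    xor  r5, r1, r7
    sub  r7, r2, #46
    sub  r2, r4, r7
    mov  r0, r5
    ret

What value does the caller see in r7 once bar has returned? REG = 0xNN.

REG = 0x7b

prologue: push r0 -> mem[0x80]=0x1a, sp=0x80
prologue: push r2 -> mem[0x7f]=0xa9, sp=0x7f
body[0] mov  r7, #0x76 -> r7=0x76
body[1] xor  r5, r1, r7 -> r5=0xd4
body[2] sub  r7, r2, #46 -> r7=0x7b
body[3] sub  r2, r4, r7 -> r2=0x7d
body[4] mov  r0, r5 -> r0=0xd4
epilogue: pop r2=0xa9, sp=0x80
epilogue: pop r0=0x1a, sp=0x81
r7 is caller-saved -> body value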